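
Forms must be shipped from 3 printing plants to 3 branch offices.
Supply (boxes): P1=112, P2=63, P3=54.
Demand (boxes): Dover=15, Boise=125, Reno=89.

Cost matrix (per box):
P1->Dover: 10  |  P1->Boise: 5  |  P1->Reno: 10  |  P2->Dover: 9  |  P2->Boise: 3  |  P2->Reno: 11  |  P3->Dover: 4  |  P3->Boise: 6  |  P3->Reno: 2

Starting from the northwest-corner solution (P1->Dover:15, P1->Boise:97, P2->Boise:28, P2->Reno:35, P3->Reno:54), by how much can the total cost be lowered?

Current plan cost = 15·10 + 97·5 + 28·3 + 35·11 + 54·2 = 1212.
Optimal plan:
  P1 to Dover: 15 × 10 = 150
  P1 to Boise: 62 × 5 = 310
  P1 to Reno: 35 × 10 = 350
  P2 to Boise: 63 × 3 = 189
  P3 to Reno: 54 × 2 = 108
Optimal cost = 1107.
Saving = 1212 − 1107 = 105.

105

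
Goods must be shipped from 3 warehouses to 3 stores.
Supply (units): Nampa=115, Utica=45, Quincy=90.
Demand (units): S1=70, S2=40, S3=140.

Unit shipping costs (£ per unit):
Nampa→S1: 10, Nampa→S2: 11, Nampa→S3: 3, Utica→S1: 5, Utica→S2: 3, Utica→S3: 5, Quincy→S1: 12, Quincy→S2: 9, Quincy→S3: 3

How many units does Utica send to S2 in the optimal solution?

The minimum-cost plan:
  Nampa–S1: 65 × £10 = £650
  Nampa–S3: 50 × £3 = £150
  Utica–S1: 5 × £5 = £25
  Utica–S2: 40 × £3 = £120
  Quincy–S3: 90 × £3 = £270
Total cost = £1215.
So Utica→S2 carries 40 units.

40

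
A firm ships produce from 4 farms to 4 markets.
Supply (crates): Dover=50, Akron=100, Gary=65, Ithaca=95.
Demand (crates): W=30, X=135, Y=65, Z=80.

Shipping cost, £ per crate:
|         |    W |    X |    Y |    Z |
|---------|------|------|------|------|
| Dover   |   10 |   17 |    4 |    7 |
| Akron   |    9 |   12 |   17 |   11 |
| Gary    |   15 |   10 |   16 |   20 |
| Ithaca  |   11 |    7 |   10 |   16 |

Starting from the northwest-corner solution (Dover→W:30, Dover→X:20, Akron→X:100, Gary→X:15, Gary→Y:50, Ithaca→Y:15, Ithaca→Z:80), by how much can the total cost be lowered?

Current plan cost = 30·10 + 20·17 + 100·12 + 15·10 + 50·16 + 15·10 + 80·16 = £4220.
Optimal plan:
  Dover→Y: 50 × £4 = £200
  Akron→W: 20 × £9 = £180
  Akron→Z: 80 × £11 = £880
  Gary→X: 65 × £10 = £650
  Ithaca→W: 10 × £11 = £110
  Ithaca→X: 70 × £7 = £490
  Ithaca→Y: 15 × £10 = £150
Optimal cost = £2660.
Saving = 4220 − 2660 = £1560.

1560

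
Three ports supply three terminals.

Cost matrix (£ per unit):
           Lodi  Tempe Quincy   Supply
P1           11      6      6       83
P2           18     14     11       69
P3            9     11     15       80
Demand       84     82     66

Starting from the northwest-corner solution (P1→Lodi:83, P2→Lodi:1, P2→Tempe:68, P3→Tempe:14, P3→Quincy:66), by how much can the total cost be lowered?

1024

Current plan cost = 83·11 + 1·18 + 68·14 + 14·11 + 66·15 = £3027.
Optimal plan:
  P1 to Lodi: 1 × £11 = £11
  P1 to Tempe: 82 × £6 = £492
  P2 to Lodi: 3 × £18 = £54
  P2 to Quincy: 66 × £11 = £726
  P3 to Lodi: 80 × £9 = £720
Optimal cost = £2003.
Saving = 3027 − 2003 = £1024.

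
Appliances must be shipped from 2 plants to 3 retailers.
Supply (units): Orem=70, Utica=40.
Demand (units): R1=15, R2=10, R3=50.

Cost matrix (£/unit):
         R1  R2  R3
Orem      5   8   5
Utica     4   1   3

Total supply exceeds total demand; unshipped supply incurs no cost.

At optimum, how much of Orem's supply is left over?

Minimum-cost shipments:
  Orem–R1: 15 × £5 = £75
  Orem–R3: 20 × £5 = £100
  Utica–R2: 10 × £1 = £10
  Utica–R3: 30 × £3 = £90
Total cost = £275.
Orem ships 35 of its 70, leaving 35.

35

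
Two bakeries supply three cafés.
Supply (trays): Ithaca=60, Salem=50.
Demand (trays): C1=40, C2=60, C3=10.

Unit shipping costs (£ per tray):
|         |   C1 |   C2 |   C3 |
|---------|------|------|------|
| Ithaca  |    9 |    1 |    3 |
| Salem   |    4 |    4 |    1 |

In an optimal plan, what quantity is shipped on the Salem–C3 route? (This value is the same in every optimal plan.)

The minimum-cost plan:
  Ithaca to C2: 60 × £1 = £60
  Salem to C1: 40 × £4 = £160
  Salem to C3: 10 × £1 = £10
Total cost = £230.
So Salem→C3 carries 10 trays.

10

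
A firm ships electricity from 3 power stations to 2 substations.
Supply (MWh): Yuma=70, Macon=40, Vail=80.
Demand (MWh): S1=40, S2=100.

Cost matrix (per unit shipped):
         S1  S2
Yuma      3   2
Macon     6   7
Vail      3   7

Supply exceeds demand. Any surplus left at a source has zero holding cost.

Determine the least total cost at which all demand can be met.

A cheapest plan:
  Yuma→S2: 70 MWh
  Vail→S1: 40 MWh
  Vail→S2: 30 MWh
Total cost = 470.

470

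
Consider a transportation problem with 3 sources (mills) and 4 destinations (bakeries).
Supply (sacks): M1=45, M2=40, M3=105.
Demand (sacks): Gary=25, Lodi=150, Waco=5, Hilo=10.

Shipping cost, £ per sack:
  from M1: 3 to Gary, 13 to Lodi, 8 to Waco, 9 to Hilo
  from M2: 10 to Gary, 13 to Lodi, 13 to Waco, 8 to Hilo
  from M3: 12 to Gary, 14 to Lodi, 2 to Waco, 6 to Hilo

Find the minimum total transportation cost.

2185

One minimum-cost allocation:
  M1 to Gary: 25 × £3 = £75
  M1 to Lodi: 20 × £13 = £260
  M2 to Lodi: 40 × £13 = £520
  M3 to Lodi: 90 × £14 = £1260
  M3 to Waco: 5 × £2 = £10
  M3 to Hilo: 10 × £6 = £60
Total = 75 + 260 + 520 + 1260 + 10 + 60 = £2185.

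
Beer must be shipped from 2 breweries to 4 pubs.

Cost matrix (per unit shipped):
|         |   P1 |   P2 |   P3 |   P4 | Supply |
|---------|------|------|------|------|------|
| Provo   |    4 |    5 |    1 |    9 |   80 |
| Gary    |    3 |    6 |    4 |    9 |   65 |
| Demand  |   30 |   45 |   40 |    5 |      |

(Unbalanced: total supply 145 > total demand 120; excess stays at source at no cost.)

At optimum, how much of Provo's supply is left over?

An optimal plan:
  Provo to P2: 40 kegs
  Provo to P3: 40 kegs
  Gary to P1: 30 kegs
  Gary to P2: 5 kegs
  Gary to P4: 5 kegs
Total cost = 405.
Provo ships 80 of its 80, leaving 0.

0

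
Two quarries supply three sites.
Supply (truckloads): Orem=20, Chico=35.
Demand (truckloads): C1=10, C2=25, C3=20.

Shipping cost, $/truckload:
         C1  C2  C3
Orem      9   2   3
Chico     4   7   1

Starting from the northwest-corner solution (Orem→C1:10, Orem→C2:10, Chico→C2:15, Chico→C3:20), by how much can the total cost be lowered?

100

Current plan cost = 10·9 + 10·2 + 15·7 + 20·1 = $235.
Optimal plan:
  Orem→C2: 20 × $2 = $40
  Chico→C1: 10 × $4 = $40
  Chico→C2: 5 × $7 = $35
  Chico→C3: 20 × $1 = $20
Optimal cost = $135.
Saving = 235 − 135 = $100.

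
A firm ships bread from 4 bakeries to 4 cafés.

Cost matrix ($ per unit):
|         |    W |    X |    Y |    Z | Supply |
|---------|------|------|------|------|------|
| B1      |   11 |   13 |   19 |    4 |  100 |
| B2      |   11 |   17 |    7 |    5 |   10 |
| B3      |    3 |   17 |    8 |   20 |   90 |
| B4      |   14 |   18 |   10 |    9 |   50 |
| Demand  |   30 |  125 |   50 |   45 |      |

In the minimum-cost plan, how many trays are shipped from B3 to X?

Solving gives:
  B1->X: 100 × $13 = $1300
  B2->Z: 10 × $5 = $50
  B3->W: 30 × $3 = $90
  B3->X: 10 × $17 = $170
  B3->Y: 50 × $8 = $400
  B4->X: 15 × $18 = $270
  B4->Z: 35 × $9 = $315
Total cost = $2595.
So B3→X carries 10 trays.

10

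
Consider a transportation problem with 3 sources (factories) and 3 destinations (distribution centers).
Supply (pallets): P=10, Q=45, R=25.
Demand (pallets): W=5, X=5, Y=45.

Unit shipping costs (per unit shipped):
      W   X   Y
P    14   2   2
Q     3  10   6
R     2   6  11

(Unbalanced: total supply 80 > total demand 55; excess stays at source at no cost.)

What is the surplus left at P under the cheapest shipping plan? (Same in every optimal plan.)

0

Minimum-cost shipments:
  P–X: 5 × 2 = 10
  P–Y: 5 × 2 = 10
  Q–Y: 40 × 6 = 240
  R–W: 5 × 2 = 10
Total cost = 270.
P ships 10 of its 10, leaving 0.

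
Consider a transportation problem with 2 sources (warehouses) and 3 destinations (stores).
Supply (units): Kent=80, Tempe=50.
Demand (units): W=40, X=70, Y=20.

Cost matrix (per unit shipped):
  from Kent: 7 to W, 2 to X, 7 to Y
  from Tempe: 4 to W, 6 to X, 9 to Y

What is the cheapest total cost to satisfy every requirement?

One minimum-cost allocation:
  Kent to X: 70 units
  Kent to Y: 10 units
  Tempe to W: 40 units
  Tempe to Y: 10 units
Total cost = 460.

460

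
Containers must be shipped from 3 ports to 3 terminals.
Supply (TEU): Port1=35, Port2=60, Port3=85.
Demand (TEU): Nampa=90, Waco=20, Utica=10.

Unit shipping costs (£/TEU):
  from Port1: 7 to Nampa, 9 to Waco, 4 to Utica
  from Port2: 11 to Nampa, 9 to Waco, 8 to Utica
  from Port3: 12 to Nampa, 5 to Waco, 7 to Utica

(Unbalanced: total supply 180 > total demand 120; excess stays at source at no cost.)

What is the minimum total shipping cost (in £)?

1020

An optimal shipping plan:
  Port1→Nampa: 35 × £7 = £245
  Port2→Nampa: 55 × £11 = £605
  Port3→Waco: 20 × £5 = £100
  Port3→Utica: 10 × £7 = £70
Total = 245 + 605 + 100 + 70 = £1020.
(Supply check: Port1 ships 35; Port2 ships 55; Port3 ships 30.)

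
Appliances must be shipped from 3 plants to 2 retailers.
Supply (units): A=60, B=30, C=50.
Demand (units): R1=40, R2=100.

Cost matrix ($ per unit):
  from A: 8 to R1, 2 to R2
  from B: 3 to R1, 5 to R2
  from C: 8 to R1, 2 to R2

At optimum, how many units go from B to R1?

30

Solving gives:
  A–R1: 10 × $8 = $80
  A–R2: 50 × $2 = $100
  B–R1: 30 × $3 = $90
  C–R2: 50 × $2 = $100
Total cost = $370.
So B→R1 carries 30 units.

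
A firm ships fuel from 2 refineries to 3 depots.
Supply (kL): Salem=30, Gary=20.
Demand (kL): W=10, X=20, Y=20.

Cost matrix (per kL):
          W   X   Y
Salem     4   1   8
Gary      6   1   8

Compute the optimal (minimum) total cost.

A cheapest plan:
  Salem→W: 10 kL
  Salem→X: 20 kL
  Gary→Y: 20 kL
Total cost = 220.

220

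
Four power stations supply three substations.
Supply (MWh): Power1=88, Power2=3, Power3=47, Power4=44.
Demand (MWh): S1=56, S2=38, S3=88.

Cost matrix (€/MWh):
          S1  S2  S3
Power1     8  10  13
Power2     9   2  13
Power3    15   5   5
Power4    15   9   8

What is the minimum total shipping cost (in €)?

Optimal allocation:
  Power1–S1: 56 × €8 = €448
  Power1–S2: 32 × €10 = €320
  Power2–S2: 3 × €2 = €6
  Power3–S2: 3 × €5 = €15
  Power3–S3: 44 × €5 = €220
  Power4–S3: 44 × €8 = €352
Total = 448 + 320 + 6 + 15 + 220 + 352 = €1361.

1361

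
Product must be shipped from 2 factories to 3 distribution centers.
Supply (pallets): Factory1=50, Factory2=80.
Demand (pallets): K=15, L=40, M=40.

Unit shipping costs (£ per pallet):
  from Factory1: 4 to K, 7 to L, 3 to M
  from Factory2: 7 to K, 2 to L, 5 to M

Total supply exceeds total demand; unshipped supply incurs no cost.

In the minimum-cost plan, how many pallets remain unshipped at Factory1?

0

Minimum-cost shipments:
  Factory1→K: 15 × £4 = £60
  Factory1→M: 35 × £3 = £105
  Factory2→L: 40 × £2 = £80
  Factory2→M: 5 × £5 = £25
Total cost = £270.
Factory1 ships 50 of its 50, leaving 0.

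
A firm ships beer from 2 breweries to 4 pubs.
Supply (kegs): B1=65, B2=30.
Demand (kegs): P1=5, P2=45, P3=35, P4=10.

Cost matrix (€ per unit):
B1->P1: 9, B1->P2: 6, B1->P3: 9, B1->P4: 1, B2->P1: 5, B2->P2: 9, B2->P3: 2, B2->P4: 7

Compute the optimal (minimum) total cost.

One minimum-cost allocation:
  B1→P1: 5 × €9 = €45
  B1→P2: 45 × €6 = €270
  B1→P3: 5 × €9 = €45
  B1→P4: 10 × €1 = €10
  B2→P3: 30 × €2 = €60
Total = 45 + 270 + 45 + 10 + 60 = €430.
(Supply check: B1 ships 65; B2 ships 30.)

430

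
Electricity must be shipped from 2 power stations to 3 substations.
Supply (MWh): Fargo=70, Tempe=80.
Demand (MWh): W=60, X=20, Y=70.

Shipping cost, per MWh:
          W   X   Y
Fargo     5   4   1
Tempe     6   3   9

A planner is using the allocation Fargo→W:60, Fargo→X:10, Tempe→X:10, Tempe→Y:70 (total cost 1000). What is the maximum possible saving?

Current plan cost = 60·5 + 10·4 + 10·3 + 70·9 = 1000.
Optimal plan:
  Fargo to Y: 70 × 1 = 70
  Tempe to W: 60 × 6 = 360
  Tempe to X: 20 × 3 = 60
Optimal cost = 490.
Saving = 1000 − 490 = 510.

510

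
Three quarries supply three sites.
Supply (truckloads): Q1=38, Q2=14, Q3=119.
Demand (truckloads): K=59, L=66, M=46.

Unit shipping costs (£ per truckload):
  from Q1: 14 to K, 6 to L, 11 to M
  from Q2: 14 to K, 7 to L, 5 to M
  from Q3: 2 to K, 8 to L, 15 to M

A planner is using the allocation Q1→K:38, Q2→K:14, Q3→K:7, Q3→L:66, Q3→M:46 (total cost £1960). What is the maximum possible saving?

904

Current plan cost = 38·14 + 14·14 + 7·2 + 66·8 + 46·15 = £1960.
Optimal plan:
  Q1–L: 6 × £6 = £36
  Q1–M: 32 × £11 = £352
  Q2–M: 14 × £5 = £70
  Q3–K: 59 × £2 = £118
  Q3–L: 60 × £8 = £480
Optimal cost = £1056.
Saving = 1960 − 1056 = £904.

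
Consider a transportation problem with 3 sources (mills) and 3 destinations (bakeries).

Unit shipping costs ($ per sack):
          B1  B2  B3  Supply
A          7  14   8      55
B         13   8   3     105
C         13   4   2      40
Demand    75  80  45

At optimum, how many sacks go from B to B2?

Optimal shipments:
  A->B1: 55 × $7 = $385
  B->B1: 20 × $13 = $260
  B->B2: 40 × $8 = $320
  B->B3: 45 × $3 = $135
  C->B2: 40 × $4 = $160
Total cost = $1260.
So B→B2 carries 40 sacks.

40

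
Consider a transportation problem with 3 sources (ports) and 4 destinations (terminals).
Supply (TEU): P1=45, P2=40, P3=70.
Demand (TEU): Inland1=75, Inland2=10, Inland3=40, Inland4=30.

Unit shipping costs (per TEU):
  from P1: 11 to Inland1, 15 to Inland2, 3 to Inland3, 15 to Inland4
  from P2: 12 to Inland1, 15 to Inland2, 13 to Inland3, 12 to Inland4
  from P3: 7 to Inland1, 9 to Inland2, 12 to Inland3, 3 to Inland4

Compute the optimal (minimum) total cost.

1045

A cheapest plan:
  P1→Inland1: 5 × 11 = 55
  P1→Inland3: 40 × 3 = 120
  P2→Inland1: 40 × 12 = 480
  P3→Inland1: 30 × 7 = 210
  P3→Inland2: 10 × 9 = 90
  P3→Inland4: 30 × 3 = 90
Total = 55 + 120 + 480 + 210 + 90 + 90 = 1045.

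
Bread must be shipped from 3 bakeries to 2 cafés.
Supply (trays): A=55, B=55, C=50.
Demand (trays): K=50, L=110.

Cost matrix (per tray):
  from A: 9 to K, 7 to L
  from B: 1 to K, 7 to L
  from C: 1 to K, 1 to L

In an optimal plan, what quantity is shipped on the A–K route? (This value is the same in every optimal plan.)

The minimum-cost plan:
  A to L: 55 × 7 = 385
  B to K: 50 × 1 = 50
  B to L: 5 × 7 = 35
  C to L: 50 × 1 = 50
Total cost = 520.
The route A→K is not used.

0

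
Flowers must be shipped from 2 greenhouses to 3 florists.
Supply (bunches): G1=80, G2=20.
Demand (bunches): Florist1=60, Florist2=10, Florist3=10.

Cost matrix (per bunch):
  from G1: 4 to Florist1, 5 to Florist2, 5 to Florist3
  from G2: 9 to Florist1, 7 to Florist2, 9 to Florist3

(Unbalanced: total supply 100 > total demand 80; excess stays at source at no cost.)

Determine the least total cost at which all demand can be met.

An optimal shipping plan:
  G1–Florist1: 60 × 4 = 240
  G1–Florist2: 10 × 5 = 50
  G1–Florist3: 10 × 5 = 50
Total = 240 + 50 + 50 = 340.

340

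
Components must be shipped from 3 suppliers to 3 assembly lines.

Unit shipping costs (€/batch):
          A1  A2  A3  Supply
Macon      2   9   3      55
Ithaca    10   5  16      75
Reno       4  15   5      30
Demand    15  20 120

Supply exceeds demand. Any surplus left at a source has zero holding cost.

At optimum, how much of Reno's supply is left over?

0

An optimal plan:
  Macon–A3: 55 × €3 = €165
  Ithaca–A1: 15 × €10 = €150
  Ithaca–A2: 20 × €5 = €100
  Ithaca–A3: 35 × €16 = €560
  Reno–A3: 30 × €5 = €150
Total cost = €1125.
Reno ships 30 of its 30, leaving 0.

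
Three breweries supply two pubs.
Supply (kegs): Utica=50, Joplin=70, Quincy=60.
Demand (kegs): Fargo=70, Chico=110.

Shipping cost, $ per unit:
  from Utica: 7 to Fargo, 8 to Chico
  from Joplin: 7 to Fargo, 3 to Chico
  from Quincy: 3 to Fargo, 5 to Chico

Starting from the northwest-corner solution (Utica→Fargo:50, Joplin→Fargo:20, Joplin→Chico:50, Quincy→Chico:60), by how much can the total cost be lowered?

160

Current plan cost = 50·7 + 20·7 + 50·3 + 60·5 = $940.
Optimal plan:
  Utica→Fargo: 10 kegs
  Utica→Chico: 40 kegs
  Joplin→Chico: 70 kegs
  Quincy→Fargo: 60 kegs
Optimal cost = $780.
Saving = 940 − 780 = $160.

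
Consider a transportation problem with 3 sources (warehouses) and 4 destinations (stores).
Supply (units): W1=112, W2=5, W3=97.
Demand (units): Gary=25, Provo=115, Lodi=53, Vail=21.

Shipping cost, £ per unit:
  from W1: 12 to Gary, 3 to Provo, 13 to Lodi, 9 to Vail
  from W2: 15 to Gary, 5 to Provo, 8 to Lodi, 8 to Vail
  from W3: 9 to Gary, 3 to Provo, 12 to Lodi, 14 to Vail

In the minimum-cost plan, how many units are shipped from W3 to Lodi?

Optimal shipments:
  W1–Provo: 91 × £3 = £273
  W1–Vail: 21 × £9 = £189
  W2–Lodi: 5 × £8 = £40
  W3–Gary: 25 × £9 = £225
  W3–Provo: 24 × £3 = £72
  W3–Lodi: 48 × £12 = £576
Total cost = £1375.
So W3→Lodi carries 48 units.

48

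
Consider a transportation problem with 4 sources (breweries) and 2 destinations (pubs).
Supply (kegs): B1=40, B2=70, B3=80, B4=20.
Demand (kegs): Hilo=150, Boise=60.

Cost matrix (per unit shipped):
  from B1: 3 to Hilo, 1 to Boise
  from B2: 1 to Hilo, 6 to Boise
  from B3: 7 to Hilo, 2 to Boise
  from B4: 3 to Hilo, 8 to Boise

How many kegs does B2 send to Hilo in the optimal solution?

70

Solving gives:
  B1 to Hilo: 40 kegs
  B2 to Hilo: 70 kegs
  B3 to Hilo: 20 kegs
  B3 to Boise: 60 kegs
  B4 to Hilo: 20 kegs
Total cost = 510.
So B2→Hilo carries 70 kegs.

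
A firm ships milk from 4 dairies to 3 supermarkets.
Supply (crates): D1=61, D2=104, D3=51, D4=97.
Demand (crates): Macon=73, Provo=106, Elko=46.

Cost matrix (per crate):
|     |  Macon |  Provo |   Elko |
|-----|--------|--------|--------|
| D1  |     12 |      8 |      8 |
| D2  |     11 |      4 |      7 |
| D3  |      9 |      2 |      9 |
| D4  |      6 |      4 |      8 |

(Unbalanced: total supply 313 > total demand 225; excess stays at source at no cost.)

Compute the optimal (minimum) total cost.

An optimal shipping plan:
  D2->Provo: 31 × 4 = 124
  D2->Elko: 46 × 7 = 322
  D3->Provo: 51 × 2 = 102
  D4->Macon: 73 × 6 = 438
  D4->Provo: 24 × 4 = 96
Total = 124 + 322 + 102 + 438 + 96 = 1082.
(Supply check: D1 ships 0; D2 ships 77; D3 ships 51; D4 ships 97.)

1082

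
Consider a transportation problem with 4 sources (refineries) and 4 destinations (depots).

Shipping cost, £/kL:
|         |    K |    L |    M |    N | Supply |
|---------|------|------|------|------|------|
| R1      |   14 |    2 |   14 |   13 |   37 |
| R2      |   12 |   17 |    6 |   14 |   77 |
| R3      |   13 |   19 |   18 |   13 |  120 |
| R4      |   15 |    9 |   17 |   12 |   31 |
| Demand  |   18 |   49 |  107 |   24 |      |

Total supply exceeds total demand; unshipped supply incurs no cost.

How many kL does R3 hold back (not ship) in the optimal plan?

67

Minimum-cost shipments:
  R1–L: 37 × £2 = £74
  R2–M: 77 × £6 = £462
  R3–K: 18 × £13 = £234
  R3–M: 30 × £18 = £540
  R3–N: 5 × £13 = £65
  R4–L: 12 × £9 = £108
  R4–N: 19 × £12 = £228
Total cost = £1711.
R3 ships 53 of its 120, leaving 67.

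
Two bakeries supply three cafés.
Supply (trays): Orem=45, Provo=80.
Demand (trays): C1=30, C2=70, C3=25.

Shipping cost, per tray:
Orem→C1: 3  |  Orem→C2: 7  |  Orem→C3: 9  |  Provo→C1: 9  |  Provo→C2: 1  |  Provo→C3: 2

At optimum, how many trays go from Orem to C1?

30

Solving gives:
  Orem→C1: 30 × 3 = 90
  Orem→C2: 15 × 7 = 105
  Provo→C2: 55 × 1 = 55
  Provo→C3: 25 × 2 = 50
Total cost = 300.
So Orem→C1 carries 30 trays.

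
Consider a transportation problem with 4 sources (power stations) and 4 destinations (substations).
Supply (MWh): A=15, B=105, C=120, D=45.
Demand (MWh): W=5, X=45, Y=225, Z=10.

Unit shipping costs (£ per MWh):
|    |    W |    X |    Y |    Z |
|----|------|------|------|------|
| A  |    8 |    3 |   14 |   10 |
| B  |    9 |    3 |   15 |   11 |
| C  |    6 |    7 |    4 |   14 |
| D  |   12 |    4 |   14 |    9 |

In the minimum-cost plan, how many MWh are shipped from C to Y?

The minimum-cost plan:
  A->Y: 15 MWh
  B->W: 5 MWh
  B->X: 45 MWh
  B->Y: 55 MWh
  C->Y: 120 MWh
  D->Y: 35 MWh
  D->Z: 10 MWh
Total cost = £2275.
So C→Y carries 120 MWh.

120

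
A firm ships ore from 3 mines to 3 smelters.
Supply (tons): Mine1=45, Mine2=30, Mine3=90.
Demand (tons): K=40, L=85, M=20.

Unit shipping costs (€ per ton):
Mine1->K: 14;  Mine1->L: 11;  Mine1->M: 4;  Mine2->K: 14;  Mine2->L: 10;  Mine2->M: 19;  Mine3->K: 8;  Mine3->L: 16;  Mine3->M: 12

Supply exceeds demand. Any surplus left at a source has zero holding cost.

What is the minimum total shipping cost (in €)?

An optimal shipping plan:
  Mine1→L: 25 tons
  Mine1→M: 20 tons
  Mine2→L: 30 tons
  Mine3→K: 40 tons
  Mine3→L: 30 tons
Total cost = €1455.

1455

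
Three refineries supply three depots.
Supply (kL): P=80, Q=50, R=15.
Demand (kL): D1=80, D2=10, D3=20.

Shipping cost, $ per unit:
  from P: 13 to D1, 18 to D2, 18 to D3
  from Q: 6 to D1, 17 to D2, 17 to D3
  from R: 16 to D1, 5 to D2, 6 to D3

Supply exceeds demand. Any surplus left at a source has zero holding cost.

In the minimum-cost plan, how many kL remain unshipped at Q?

0

Minimum-cost shipments:
  P to D1: 30 × $13 = $390
  P to D3: 15 × $18 = $270
  Q to D1: 50 × $6 = $300
  R to D2: 10 × $5 = $50
  R to D3: 5 × $6 = $30
Total cost = $1040.
Q ships 50 of its 50, leaving 0.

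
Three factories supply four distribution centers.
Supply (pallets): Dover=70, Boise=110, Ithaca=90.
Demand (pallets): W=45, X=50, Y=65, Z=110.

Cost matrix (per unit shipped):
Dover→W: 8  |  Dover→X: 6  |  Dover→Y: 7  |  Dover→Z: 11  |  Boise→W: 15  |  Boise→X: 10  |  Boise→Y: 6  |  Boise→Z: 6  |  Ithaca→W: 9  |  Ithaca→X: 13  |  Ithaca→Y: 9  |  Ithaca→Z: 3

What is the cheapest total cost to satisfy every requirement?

One minimum-cost allocation:
  Dover→W: 20 × 8 = 160
  Dover→X: 50 × 6 = 300
  Boise→Y: 65 × 6 = 390
  Boise→Z: 45 × 6 = 270
  Ithaca→W: 25 × 9 = 225
  Ithaca→Z: 65 × 3 = 195
Total = 160 + 300 + 390 + 270 + 225 + 195 = 1540.

1540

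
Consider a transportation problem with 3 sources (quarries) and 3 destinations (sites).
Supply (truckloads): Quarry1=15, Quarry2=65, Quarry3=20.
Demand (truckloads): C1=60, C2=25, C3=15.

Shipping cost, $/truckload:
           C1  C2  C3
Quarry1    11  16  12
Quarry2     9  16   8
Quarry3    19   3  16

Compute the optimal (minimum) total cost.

820

One minimum-cost allocation:
  Quarry1–C1: 10 × $11 = $110
  Quarry1–C2: 5 × $16 = $80
  Quarry2–C1: 50 × $9 = $450
  Quarry2–C3: 15 × $8 = $120
  Quarry3–C2: 20 × $3 = $60
Total = 110 + 80 + 450 + 120 + 60 = $820.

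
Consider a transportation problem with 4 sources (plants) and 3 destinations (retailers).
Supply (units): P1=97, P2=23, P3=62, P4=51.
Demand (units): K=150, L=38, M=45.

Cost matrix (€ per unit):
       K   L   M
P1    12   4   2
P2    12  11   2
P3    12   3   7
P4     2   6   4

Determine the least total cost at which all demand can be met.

1494

An optimal shipping plan:
  P1–K: 52 × €12 = €624
  P1–M: 45 × €2 = €90
  P2–K: 23 × €12 = €276
  P3–K: 24 × €12 = €288
  P3–L: 38 × €3 = €114
  P4–K: 51 × €2 = €102
Total = 624 + 90 + 276 + 288 + 114 + 102 = €1494.
(Supply check: P1 ships 97; P2 ships 23; P3 ships 62; P4 ships 51.)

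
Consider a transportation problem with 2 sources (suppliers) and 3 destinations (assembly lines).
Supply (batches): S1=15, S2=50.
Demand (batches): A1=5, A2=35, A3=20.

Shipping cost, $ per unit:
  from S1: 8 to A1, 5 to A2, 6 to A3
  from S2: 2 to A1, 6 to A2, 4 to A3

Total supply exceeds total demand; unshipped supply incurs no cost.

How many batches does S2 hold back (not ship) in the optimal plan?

An optimal plan:
  S1 to A2: 15 × $5 = $75
  S2 to A1: 5 × $2 = $10
  S2 to A2: 20 × $6 = $120
  S2 to A3: 20 × $4 = $80
Total cost = $285.
S2 ships 45 of its 50, leaving 5.

5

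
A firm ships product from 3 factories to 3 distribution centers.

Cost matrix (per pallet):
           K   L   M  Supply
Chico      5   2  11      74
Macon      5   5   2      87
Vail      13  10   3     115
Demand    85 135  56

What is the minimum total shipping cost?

1341

An optimal shipping plan:
  Chico–L: 74 × 2 = 148
  Macon–K: 85 × 5 = 425
  Macon–L: 2 × 5 = 10
  Vail–L: 59 × 10 = 590
  Vail–M: 56 × 3 = 168
Total = 148 + 425 + 10 + 590 + 168 = 1341.
(Supply check: Chico ships 74; Macon ships 87; Vail ships 115.)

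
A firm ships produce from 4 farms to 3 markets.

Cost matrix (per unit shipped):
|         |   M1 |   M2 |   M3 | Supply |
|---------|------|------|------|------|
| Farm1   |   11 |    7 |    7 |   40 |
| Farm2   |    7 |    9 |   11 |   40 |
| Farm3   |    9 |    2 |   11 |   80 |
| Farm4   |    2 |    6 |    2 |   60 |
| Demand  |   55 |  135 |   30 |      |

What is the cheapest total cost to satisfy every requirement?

Optimal allocation:
  Farm1->M2: 40 × 7 = 280
  Farm2->M1: 25 × 7 = 175
  Farm2->M2: 15 × 9 = 135
  Farm3->M2: 80 × 2 = 160
  Farm4->M1: 30 × 2 = 60
  Farm4->M3: 30 × 2 = 60
Total = 280 + 175 + 135 + 160 + 60 + 60 = 870.
(Supply check: Farm1 ships 40; Farm2 ships 40; Farm3 ships 80; Farm4 ships 60.)

870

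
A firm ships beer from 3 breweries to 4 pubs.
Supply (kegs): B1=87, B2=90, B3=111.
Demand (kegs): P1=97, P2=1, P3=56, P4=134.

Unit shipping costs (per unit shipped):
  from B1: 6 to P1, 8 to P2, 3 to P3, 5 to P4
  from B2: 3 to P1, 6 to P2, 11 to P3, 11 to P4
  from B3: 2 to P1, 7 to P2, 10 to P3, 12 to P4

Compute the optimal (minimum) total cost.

1670

One minimum-cost allocation:
  B1→P3: 42 × 3 = 126
  B1→P4: 45 × 5 = 225
  B2→P2: 1 × 6 = 6
  B2→P4: 89 × 11 = 979
  B3→P1: 97 × 2 = 194
  B3→P3: 14 × 10 = 140
Total = 126 + 225 + 6 + 979 + 194 + 140 = 1670.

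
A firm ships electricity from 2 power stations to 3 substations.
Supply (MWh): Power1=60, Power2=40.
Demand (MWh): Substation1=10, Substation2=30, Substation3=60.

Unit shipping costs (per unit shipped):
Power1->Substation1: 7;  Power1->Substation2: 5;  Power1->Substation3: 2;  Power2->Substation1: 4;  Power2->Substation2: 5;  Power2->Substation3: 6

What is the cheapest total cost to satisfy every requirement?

310

Optimal allocation:
  Power1→Substation3: 60 × 2 = 120
  Power2→Substation1: 10 × 4 = 40
  Power2→Substation2: 30 × 5 = 150
Total = 120 + 40 + 150 = 310.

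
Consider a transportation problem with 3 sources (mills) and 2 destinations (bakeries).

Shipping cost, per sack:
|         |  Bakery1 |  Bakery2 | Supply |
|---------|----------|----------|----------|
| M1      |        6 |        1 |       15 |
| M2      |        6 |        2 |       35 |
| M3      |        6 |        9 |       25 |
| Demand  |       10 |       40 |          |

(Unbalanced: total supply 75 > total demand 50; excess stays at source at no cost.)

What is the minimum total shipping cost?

125

Optimal allocation:
  M1 to Bakery2: 15 × 1 = 15
  M2 to Bakery2: 25 × 2 = 50
  M3 to Bakery1: 10 × 6 = 60
Total = 15 + 50 + 60 = 125.
(Supply check: M1 ships 15; M2 ships 25; M3 ships 10.)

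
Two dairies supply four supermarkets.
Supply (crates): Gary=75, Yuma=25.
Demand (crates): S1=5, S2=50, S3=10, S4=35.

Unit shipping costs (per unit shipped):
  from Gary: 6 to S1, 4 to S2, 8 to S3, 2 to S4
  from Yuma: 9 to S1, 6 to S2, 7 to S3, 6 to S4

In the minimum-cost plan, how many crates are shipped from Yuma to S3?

The minimum-cost plan:
  Gary->S1: 5 × 6 = 30
  Gary->S2: 35 × 4 = 140
  Gary->S4: 35 × 2 = 70
  Yuma->S2: 15 × 6 = 90
  Yuma->S3: 10 × 7 = 70
Total cost = 400.
So Yuma→S3 carries 10 crates.

10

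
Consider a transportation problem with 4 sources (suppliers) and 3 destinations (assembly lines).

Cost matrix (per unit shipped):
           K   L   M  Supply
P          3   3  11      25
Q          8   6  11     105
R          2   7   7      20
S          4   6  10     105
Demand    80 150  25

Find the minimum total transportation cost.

1335

Optimal allocation:
  P->L: 25 × 3 = 75
  Q->L: 105 × 6 = 630
  R->M: 20 × 7 = 140
  S->K: 80 × 4 = 320
  S->L: 20 × 6 = 120
  S->M: 5 × 10 = 50
Total = 75 + 630 + 140 + 320 + 120 + 50 = 1335.
(Supply check: P ships 25; Q ships 105; R ships 20; S ships 105.)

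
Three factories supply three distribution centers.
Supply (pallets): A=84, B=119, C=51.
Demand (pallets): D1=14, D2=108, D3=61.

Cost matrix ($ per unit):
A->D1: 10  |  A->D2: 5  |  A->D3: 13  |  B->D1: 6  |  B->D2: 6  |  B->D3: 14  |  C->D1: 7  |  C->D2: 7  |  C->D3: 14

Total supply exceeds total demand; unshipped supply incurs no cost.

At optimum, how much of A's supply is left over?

0

An optimal plan:
  A→D2: 84 × $5 = $420
  B→D1: 14 × $6 = $84
  B→D2: 24 × $6 = $144
  B→D3: 61 × $14 = $854
Total cost = $1502.
A ships 84 of its 84, leaving 0.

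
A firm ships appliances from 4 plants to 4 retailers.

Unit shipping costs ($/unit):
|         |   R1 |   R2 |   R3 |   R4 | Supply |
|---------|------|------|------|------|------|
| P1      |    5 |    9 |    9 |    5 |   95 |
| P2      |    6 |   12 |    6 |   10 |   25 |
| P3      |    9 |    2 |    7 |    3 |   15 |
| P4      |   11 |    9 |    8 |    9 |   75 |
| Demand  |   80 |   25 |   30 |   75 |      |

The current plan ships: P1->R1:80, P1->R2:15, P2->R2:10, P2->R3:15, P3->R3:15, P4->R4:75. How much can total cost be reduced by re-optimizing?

Current plan cost = 80·5 + 15·9 + 10·12 + 15·6 + 15·7 + 75·9 = $1525.
Optimal plan:
  P1->R1: 55 × $5 = $275
  P1->R4: 40 × $5 = $200
  P2->R1: 25 × $6 = $150
  P3->R2: 15 × $2 = $30
  P4->R2: 10 × $9 = $90
  P4->R3: 30 × $8 = $240
  P4->R4: 35 × $9 = $315
Optimal cost = $1300.
Saving = 1525 − 1300 = $225.

225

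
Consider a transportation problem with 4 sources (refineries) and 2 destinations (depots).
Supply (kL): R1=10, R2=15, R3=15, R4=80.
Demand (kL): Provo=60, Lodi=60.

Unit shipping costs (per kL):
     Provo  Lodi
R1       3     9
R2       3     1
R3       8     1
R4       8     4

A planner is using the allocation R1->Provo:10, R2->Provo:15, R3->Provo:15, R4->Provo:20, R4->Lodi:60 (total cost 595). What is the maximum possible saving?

Current plan cost = 10·3 + 15·3 + 15·8 + 20·8 + 60·4 = 595.
Optimal plan:
  R1 to Provo: 10 kL
  R2 to Provo: 15 kL
  R3 to Lodi: 15 kL
  R4 to Provo: 35 kL
  R4 to Lodi: 45 kL
Optimal cost = 550.
Saving = 595 − 550 = 45.

45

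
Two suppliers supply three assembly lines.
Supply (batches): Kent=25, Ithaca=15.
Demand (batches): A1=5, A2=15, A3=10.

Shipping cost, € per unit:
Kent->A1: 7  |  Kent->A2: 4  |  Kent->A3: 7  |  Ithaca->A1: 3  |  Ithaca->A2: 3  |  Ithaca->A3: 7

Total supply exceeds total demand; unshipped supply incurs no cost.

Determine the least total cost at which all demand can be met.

Optimal allocation:
  Kent->A2: 5 × €4 = €20
  Kent->A3: 10 × €7 = €70
  Ithaca->A1: 5 × €3 = €15
  Ithaca->A2: 10 × €3 = €30
Total = 20 + 70 + 15 + 30 = €135.
(Supply check: Kent ships 15; Ithaca ships 15.)

135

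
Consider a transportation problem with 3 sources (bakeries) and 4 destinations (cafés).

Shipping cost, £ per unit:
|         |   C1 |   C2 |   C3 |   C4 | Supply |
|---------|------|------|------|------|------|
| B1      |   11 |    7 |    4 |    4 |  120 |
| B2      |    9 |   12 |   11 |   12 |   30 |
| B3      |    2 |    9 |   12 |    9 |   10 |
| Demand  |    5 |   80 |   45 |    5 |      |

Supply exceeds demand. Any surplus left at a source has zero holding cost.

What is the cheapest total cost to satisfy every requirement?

Optimal allocation:
  B1–C2: 70 × £7 = £490
  B1–C3: 45 × £4 = £180
  B1–C4: 5 × £4 = £20
  B2–C2: 5 × £12 = £60
  B3–C1: 5 × £2 = £10
  B3–C2: 5 × £9 = £45
Total = 490 + 180 + 20 + 60 + 10 + 45 = £805.
(Supply check: B1 ships 120; B2 ships 5; B3 ships 10.)

805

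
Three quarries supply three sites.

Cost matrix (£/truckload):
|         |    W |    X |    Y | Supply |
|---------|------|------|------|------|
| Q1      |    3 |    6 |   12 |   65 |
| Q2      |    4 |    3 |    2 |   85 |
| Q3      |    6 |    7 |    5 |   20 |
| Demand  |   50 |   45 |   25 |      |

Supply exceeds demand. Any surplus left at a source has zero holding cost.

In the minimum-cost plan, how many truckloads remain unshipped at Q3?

20

Minimum-cost shipments:
  Q1–W: 50 truckloads
  Q2–X: 45 truckloads
  Q2–Y: 25 truckloads
Total cost = £335.
Q3 ships 0 of its 20, leaving 20.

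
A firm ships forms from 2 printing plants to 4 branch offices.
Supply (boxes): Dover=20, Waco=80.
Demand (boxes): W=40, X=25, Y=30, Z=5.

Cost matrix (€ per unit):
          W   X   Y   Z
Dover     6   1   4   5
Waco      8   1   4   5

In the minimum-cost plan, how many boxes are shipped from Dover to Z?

Solving gives:
  Dover->W: 20 × €6 = €120
  Waco->W: 20 × €8 = €160
  Waco->X: 25 × €1 = €25
  Waco->Y: 30 × €4 = €120
  Waco->Z: 5 × €5 = €25
Total cost = €450.
The route Dover→Z is not used.

0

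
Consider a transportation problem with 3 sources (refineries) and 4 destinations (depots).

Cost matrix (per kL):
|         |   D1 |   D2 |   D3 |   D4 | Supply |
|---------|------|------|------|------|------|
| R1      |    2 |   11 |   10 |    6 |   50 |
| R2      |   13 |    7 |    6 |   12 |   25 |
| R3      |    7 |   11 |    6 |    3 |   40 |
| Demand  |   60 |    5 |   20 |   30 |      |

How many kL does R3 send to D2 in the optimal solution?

Optimal shipments:
  R1→D1: 50 × 2 = 100
  R2→D2: 5 × 7 = 35
  R2→D3: 20 × 6 = 120
  R3→D1: 10 × 7 = 70
  R3→D4: 30 × 3 = 90
Total cost = 415.
The route R3→D2 is not used.

0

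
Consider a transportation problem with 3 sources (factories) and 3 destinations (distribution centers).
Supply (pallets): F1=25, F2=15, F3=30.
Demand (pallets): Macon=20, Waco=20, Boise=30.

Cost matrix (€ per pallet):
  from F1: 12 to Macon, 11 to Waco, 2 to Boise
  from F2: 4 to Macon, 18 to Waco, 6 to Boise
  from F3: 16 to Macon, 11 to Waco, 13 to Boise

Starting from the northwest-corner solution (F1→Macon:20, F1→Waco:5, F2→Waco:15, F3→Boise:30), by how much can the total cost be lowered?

Current plan cost = 20·12 + 5·11 + 15·18 + 30·13 = €955.
Optimal plan:
  F1 to Boise: 25 × €2 = €50
  F2 to Macon: 15 × €4 = €60
  F3 to Macon: 5 × €16 = €80
  F3 to Waco: 20 × €11 = €220
  F3 to Boise: 5 × €13 = €65
Optimal cost = €475.
Saving = 955 − 475 = €480.

480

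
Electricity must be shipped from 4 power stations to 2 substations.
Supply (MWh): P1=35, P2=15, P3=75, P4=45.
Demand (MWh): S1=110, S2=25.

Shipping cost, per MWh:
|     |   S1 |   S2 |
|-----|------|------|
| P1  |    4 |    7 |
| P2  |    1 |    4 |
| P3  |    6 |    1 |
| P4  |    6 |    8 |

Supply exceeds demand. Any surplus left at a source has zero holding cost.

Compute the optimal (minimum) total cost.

540

Optimal allocation:
  P1→S1: 35 × 4 = 140
  P2→S1: 15 × 1 = 15
  P3→S1: 50 × 6 = 300
  P3→S2: 25 × 1 = 25
  P4→S1: 10 × 6 = 60
Total = 140 + 15 + 300 + 25 + 60 = 540.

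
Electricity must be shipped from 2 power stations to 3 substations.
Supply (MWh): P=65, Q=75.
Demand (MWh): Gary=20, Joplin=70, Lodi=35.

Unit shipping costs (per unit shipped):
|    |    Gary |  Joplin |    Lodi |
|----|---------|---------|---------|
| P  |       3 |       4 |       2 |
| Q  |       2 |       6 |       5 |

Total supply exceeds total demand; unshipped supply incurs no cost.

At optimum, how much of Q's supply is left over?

Minimum-cost shipments:
  P->Joplin: 30 × 4 = 120
  P->Lodi: 35 × 2 = 70
  Q->Gary: 20 × 2 = 40
  Q->Joplin: 40 × 6 = 240
Total cost = 470.
Q ships 60 of its 75, leaving 15.

15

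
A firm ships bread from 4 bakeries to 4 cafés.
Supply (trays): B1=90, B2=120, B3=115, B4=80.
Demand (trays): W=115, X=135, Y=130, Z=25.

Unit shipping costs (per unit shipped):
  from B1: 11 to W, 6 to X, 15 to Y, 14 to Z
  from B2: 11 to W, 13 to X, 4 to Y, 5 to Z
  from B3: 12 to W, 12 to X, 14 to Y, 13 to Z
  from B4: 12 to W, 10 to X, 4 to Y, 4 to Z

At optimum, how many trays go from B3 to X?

Solving gives:
  B1–X: 90 × 6 = 540
  B2–Y: 120 × 4 = 480
  B3–W: 115 × 12 = 1380
  B4–X: 45 × 10 = 450
  B4–Y: 10 × 4 = 40
  B4–Z: 25 × 4 = 100
Total cost = 2990.
The route B3→X is not used.

0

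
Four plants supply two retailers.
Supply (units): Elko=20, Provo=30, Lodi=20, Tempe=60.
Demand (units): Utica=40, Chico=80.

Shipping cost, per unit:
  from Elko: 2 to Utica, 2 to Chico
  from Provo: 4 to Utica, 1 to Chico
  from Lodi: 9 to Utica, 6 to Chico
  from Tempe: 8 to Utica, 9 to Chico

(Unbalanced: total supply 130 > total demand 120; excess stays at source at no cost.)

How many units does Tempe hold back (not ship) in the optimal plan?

10

Minimum-cost shipments:
  Elko to Chico: 20 units
  Provo to Chico: 30 units
  Lodi to Chico: 20 units
  Tempe to Utica: 40 units
  Tempe to Chico: 10 units
Total cost = 600.
Tempe ships 50 of its 60, leaving 10.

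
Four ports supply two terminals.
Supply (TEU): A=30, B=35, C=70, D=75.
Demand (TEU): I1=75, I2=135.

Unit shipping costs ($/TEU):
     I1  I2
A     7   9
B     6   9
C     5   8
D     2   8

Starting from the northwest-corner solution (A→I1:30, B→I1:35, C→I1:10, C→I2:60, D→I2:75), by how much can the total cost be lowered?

255

Current plan cost = 30·7 + 35·6 + 10·5 + 60·8 + 75·8 = $1550.
Optimal plan:
  A–I2: 30 × $9 = $270
  B–I2: 35 × $9 = $315
  C–I2: 70 × $8 = $560
  D–I1: 75 × $2 = $150
Optimal cost = $1295.
Saving = 1550 − 1295 = $255.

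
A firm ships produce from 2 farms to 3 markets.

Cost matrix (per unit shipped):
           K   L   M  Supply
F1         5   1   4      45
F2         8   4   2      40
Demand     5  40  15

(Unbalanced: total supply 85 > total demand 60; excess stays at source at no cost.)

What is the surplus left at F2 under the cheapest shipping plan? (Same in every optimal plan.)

An optimal plan:
  F1->K: 5 × 5 = 25
  F1->L: 40 × 1 = 40
  F2->M: 15 × 2 = 30
Total cost = 95.
F2 ships 15 of its 40, leaving 25.

25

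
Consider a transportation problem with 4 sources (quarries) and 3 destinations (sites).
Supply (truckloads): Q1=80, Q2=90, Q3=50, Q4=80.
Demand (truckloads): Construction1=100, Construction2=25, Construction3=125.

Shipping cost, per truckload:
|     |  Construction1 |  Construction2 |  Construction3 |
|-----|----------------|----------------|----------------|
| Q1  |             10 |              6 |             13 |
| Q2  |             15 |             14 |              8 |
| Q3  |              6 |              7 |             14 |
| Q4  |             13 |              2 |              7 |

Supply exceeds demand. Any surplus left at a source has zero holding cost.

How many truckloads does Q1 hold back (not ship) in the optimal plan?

30

An optimal plan:
  Q1 to Construction1: 50 × 10 = 500
  Q2 to Construction3: 70 × 8 = 560
  Q3 to Construction1: 50 × 6 = 300
  Q4 to Construction2: 25 × 2 = 50
  Q4 to Construction3: 55 × 7 = 385
Total cost = 1795.
Q1 ships 50 of its 80, leaving 30.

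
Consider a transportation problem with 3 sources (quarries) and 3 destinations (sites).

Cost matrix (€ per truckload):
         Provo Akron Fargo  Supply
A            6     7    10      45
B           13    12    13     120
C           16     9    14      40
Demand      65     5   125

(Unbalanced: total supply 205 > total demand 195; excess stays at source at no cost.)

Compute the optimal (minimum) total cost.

Optimal allocation:
  A to Provo: 45 × €6 = €270
  B to Provo: 20 × €13 = €260
  B to Fargo: 100 × €13 = €1300
  C to Akron: 5 × €9 = €45
  C to Fargo: 25 × €14 = €350
Total = 270 + 260 + 1300 + 45 + 350 = €2225.
(Supply check: A ships 45; B ships 120; C ships 30.)

2225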